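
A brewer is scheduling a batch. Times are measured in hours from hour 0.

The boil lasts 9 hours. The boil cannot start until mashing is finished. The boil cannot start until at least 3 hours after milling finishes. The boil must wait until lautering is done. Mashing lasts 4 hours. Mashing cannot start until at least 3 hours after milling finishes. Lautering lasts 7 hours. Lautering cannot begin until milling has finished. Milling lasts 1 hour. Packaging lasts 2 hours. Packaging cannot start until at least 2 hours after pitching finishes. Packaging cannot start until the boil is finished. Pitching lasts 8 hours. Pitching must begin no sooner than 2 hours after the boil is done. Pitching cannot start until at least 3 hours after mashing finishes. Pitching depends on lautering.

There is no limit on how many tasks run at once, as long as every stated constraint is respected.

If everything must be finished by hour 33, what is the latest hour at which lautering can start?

To finish by hour 33, packaging (duration 2) must start no later than hour 31.
Pitching has to be done before packaging (must start by hour 31, minus 2-hour gap → hour 29). That means finishing by hour 29, i.e. starting by 29 − 8 = hour 21.
The boil must finish in time for pitching (must start by hour 21, minus 2-hour gap → hour 19); packaging (must start by hour 31). The tightest is hour 19, so the boil must start by 19 − 9 = hour 10.
For lautering: the boil (must start by hour 10); pitching (must start by hour 21). The most restrictive is hour 10; with a 7-hour duration, lautering must start by hour 3.

3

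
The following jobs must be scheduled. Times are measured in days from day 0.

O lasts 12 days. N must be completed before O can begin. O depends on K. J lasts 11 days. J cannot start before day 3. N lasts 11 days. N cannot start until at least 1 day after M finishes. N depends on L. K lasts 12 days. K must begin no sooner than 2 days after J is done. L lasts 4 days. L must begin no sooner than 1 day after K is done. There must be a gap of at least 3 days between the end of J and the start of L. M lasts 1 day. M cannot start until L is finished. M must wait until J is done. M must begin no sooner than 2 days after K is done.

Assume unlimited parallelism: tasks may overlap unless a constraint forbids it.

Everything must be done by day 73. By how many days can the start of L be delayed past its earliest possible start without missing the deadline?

15

J cannot begin until its own release at day 3. It runs from day 3 to 3 + 11 = day 14.
After J (finishes day 14, plus 2-day gap → day 16), K can start at day 16 and finishes at day 28.
For L: K (finishes day 28, plus 1-day gap → day 29); J (finishes day 14, plus 3-day gap → day 17). Taking the maximum gives a start of day 29, and it finishes at 29 + 4 = day 33.

Working backward from the deadline:
To finish by day 73, O (duration 12) must start no later than day 61.
N must finish before O (must start by day 61). With an 11-day duration, N must start by 61 − 11 = day 50.
Since N (must start by day 50, minus 1-day gap → day 49) depends on it, M must finish by day 49. Backing off its 1-day duration gives a latest start of day 48.
L must finish in time for M (must start by day 48); N (must start by day 50). The tightest is day 48, so L must start by 48 − 4 = day 44.
So L can start as early as day 29 and as late as day 44, giving 44 − 29 = 15 days of slack.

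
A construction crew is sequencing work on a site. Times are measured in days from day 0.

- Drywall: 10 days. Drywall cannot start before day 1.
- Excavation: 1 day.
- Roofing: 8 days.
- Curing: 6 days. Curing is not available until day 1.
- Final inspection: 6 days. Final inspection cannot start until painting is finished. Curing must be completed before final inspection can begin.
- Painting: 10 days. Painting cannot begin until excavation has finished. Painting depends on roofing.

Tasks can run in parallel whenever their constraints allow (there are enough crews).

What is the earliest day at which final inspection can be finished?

24

Nothing blocks roofing, so it runs from day 0 to day 8.
Curing waits on its own release at day 1, so it starts at day 1 and finishes at 1 + 6 = day 7.
Excavation has no prerequisites, so it starts at day 0 and finishes at day 1.
For painting: excavation (finishes day 1); roofing (finishes day 8). Taking the maximum gives a start of day 8, and it finishes at 8 + 10 = day 18.
For final inspection: painting (finishes day 18); curing (finishes day 7). Taking the maximum gives a start of day 18, and it finishes at 18 + 6 = day 24.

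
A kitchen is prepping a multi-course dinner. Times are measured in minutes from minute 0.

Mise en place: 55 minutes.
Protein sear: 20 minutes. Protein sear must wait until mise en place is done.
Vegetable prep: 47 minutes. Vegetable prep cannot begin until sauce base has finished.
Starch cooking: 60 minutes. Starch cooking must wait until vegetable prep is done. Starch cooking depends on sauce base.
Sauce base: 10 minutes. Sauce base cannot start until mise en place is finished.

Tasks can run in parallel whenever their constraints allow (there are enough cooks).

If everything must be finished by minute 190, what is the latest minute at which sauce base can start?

73

Starch cooking has no dependents, so it just needs to finish by minute 190. Starting by 190 − 60 = minute 130 achieves that.
Since starch cooking (must start by minute 130) depends on it, vegetable prep must finish by minute 130. Backing off its 47-minute duration gives a latest start of minute 83.
Sauce base must finish in time for vegetable prep (must start by minute 83); starch cooking (must start by minute 130). The tightest is minute 83, so sauce base must start by 83 − 10 = minute 73.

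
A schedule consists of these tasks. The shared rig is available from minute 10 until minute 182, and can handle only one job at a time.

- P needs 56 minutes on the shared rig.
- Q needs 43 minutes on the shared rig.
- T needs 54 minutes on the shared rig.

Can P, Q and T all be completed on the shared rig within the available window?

Yes

The shared rig window is 182 − 10 = 172 minutes.
Running back to back, the jobs need 56 + 43 + 54 = 153 minutes on the shared rig.
Since 153 ≤ 172, they fit within the window.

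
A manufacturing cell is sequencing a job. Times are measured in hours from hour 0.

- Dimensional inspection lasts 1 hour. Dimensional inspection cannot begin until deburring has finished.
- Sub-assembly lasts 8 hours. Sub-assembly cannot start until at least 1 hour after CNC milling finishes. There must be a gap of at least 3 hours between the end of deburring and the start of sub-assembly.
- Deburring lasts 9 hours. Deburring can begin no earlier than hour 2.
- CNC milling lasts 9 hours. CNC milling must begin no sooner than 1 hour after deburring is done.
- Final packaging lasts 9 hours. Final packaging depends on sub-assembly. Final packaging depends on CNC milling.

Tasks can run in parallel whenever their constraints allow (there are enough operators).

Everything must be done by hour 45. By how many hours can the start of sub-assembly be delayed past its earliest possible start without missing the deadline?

Deburring waits on its own release at hour 2, so it starts at hour 2 and finishes at 2 + 9 = hour 11.
After deburring (finishes hour 11, plus 1-hour gap → hour 12), CNC milling can start at hour 12 and finishes at hour 21.
Sub-assembly cannot start until CNC milling (finishes hour 21, plus 1-hour gap → hour 22); deburring (finishes hour 11, plus 3-hour gap → hour 14). The controlling bound is hour 22, so sub-assembly finishes at 22 + 8 = hour 30.

Working backward from the deadline:
Final packaging has no dependents, so it just needs to finish by hour 45. Starting by 45 − 9 = hour 36 achieves that.
Since final packaging (must start by hour 36) depends on it, sub-assembly must finish by hour 36. Backing off its 8-hour duration gives a latest start of hour 28.
So sub-assembly can start as early as hour 22 and as late as hour 28, giving 28 − 22 = 6 hours of slack.

6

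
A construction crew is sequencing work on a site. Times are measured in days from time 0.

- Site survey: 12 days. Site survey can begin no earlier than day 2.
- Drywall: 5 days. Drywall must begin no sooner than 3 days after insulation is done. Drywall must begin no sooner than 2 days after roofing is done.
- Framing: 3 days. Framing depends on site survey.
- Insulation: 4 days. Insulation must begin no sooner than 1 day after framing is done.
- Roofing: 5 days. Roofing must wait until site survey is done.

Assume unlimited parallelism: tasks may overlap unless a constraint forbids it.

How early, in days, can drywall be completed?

30

Site survey cannot begin until its own release at day 2. It runs from day 2 to 2 + 12 = day 14.
After site survey (finishes day 14), roofing can start at day 14 and finishes at day 19.
After site survey (finishes day 14), framing can start at day 14 and finishes at day 17.
Insulation waits on framing (finishes day 17, plus 1-day gap → day 18), so it starts at day 18 and finishes at 18 + 4 = day 22.
Drywall has to wait for insulation (finishes day 22, plus 3-day gap → day 25); roofing (finishes day 19, plus 2-day gap → day 21). The latest of these is day 25, so drywall runs day 25 to 25 + 5 = day 30.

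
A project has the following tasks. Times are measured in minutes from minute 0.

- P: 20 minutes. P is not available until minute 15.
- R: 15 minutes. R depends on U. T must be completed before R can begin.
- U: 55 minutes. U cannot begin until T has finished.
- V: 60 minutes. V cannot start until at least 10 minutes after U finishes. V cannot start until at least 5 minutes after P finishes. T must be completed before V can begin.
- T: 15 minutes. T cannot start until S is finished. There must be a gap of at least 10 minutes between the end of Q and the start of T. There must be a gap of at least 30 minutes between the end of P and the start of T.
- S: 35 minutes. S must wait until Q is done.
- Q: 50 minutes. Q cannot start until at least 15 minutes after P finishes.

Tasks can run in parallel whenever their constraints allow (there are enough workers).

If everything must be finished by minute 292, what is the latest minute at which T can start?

R must finish by minute 292; it takes 15 minutes, so it must start by 292 − 15 = minute 277.
V has no dependents, so it just needs to finish by minute 292. Starting by 292 − 60 = minute 232 achieves that.
U must finish in time for R (must start by minute 277); V (must start by minute 232, minus 10-minute gap → minute 222). The tightest is minute 222, so U must start by 222 − 55 = minute 167.
T feeds R (must start by minute 277); U (must start by minute 167); V (must start by minute 232). Taking the minimum, T must finish by minute 167 and start by 167 − 15 = minute 152.

152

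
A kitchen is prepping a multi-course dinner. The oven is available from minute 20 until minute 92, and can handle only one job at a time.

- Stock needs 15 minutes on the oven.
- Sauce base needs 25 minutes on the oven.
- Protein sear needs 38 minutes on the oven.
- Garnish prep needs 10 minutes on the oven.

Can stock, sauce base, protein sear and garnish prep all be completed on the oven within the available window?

The oven window is 92 − 20 = 72 minutes.
Running back to back, the jobs need 15 + 25 + 38 + 10 = 88 minutes on the oven.
Since 88 > 72, they cannot all fit.

No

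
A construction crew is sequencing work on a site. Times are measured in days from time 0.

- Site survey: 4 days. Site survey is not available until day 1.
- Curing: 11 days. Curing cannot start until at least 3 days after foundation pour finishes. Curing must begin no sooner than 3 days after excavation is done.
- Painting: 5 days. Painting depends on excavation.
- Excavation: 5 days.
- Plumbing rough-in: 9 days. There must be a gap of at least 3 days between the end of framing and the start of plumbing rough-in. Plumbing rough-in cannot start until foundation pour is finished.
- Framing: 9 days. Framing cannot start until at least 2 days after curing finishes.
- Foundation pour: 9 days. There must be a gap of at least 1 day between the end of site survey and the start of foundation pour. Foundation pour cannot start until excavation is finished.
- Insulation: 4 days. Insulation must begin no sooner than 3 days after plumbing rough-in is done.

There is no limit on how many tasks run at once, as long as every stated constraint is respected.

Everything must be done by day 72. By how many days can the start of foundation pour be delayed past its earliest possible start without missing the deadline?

Nothing blocks excavation, so it runs from day 0 to day 5.
Site survey waits on its own release at day 1, so it starts at day 1 and finishes at 1 + 4 = day 5.
For foundation pour: site survey (finishes day 5, plus 1-day gap → day 6); excavation (finishes day 5). Taking the maximum gives a start of day 6, and it finishes at 6 + 9 = day 15.

Working backward from the deadline:
Insulation has no dependents, so it just needs to finish by day 72. Starting by 72 − 4 = day 68 achieves that.
Plumbing rough-in has to be done before insulation (must start by day 68, minus 3-day gap → day 65). That means finishing by day 65, i.e. starting by 65 − 9 = day 56.
Framing feeds into plumbing rough-in (must start by day 56, minus 3-day gap → day 53); so framing must finish by day 53 and therefore start by day 44.
Since framing (must start by day 44, minus 2-day gap → day 42) depends on it, curing must finish by day 42. Backing off its 11-day duration gives a latest start of day 31.
Foundation pour feeds curing (must start by day 31, minus 3-day gap → day 28); plumbing rough-in (must start by day 56). Taking the minimum, foundation pour must finish by day 28 and start by 28 − 9 = day 19.
So foundation pour can start as early as day 6 and as late as day 19, giving 19 − 6 = 13 days of slack.

13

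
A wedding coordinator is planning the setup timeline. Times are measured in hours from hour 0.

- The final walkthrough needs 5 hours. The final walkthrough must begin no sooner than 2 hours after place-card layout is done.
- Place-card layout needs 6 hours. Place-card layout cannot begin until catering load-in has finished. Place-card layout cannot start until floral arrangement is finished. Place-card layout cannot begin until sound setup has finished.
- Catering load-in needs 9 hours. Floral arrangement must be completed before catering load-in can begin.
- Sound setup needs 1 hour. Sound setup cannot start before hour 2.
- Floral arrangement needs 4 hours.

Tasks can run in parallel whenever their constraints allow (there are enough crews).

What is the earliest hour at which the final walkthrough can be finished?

Sound setup waits on its own release at hour 2, so it starts at hour 2 and finishes at 2 + 1 = hour 3.
Floral arrangement can start immediately at hour 0; it finishes at hour 4.
After floral arrangement (finishes hour 4), catering load-in can start at hour 4 and finishes at hour 13.
For place-card layout: catering load-in (finishes hour 13); floral arrangement (finishes hour 4); sound setup (finishes hour 3). Taking the maximum gives a start of hour 13, and it finishes at 13 + 6 = hour 19.
The final walkthrough waits on place-card layout (finishes hour 19, plus 2-hour gap → hour 21), so it starts at hour 21 and finishes at 21 + 5 = hour 26.

26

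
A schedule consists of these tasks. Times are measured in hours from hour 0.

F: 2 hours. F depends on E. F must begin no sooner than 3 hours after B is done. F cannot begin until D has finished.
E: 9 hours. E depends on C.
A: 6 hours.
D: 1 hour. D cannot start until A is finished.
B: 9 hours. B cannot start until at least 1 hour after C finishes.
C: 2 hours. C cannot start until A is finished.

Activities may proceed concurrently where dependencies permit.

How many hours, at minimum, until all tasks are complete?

Nothing blocks A, so it runs from hour 0 to hour 6.
After A (finishes hour 6), D can start at hour 6 and finishes at hour 7.
After A (finishes hour 6), C can start at hour 6 and finishes at hour 8.
After C (finishes hour 8), E can start at hour 8 and finishes at hour 17.
After C (finishes hour 8, plus 1-hour gap → hour 9), B can start at hour 9 and finishes at hour 18.
F needs all of E (finishes hour 17); B (finishes hour 18, plus 3-hour gap → hour 21); D (finishes hour 7). That puts its earliest start at hour 21; it finishes at 21 + 2 = hour 23.
All tasks are finished once the last one completes. Finish times: A at 6, B at 18, C at 8, D at 7, E at 17, F at 23. The latest is hour 23.

23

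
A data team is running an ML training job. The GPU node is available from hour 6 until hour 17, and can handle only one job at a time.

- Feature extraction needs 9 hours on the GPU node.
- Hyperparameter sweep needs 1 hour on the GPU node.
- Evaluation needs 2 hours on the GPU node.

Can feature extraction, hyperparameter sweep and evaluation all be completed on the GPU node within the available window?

No

The GPU node window is 17 − 6 = 11 hours.
Running back to back, the jobs need 9 + 1 + 2 = 12 hours on the GPU node.
Since 12 > 11, they cannot all fit.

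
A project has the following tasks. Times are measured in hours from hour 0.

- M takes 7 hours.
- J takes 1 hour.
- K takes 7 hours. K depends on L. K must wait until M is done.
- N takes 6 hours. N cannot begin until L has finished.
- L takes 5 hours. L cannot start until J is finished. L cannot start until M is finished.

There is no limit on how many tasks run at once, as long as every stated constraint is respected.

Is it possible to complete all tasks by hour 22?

Nothing blocks M, so it runs from hour 0 to hour 7.
J can start immediately at hour 0; it finishes at hour 1.
L cannot start until J (finishes hour 1); M (finishes hour 7). The controlling bound is hour 7, so L finishes at 7 + 5 = hour 12.
After L (finishes hour 12), N can start at hour 12 and finishes at hour 18.
K has to wait for L (finishes hour 12); M (finishes hour 7). The latest of these is hour 12, so K runs hour 12 to 12 + 7 = hour 19.
Every task is finished by hour 19, which is no later than the deadline of 22, so the schedule is feasible.

Yes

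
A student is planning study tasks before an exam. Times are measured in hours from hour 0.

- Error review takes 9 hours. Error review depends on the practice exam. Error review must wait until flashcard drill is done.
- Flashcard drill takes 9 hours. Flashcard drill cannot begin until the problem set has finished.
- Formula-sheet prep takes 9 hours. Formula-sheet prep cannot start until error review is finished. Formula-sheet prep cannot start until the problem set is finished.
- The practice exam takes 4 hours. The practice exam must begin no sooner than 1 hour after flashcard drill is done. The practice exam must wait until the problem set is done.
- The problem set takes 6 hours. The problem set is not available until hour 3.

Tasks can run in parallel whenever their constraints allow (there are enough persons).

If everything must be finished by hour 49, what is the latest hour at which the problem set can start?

11

To finish by hour 49, formula-sheet prep (duration 9) must start no later than hour 40.
Error review must finish before formula-sheet prep (must start by hour 40). With a 9-hour duration, error review must start by 40 − 9 = hour 31.
The practice exam has to be done before error review (must start by hour 31). That means finishing by hour 31, i.e. starting by 31 − 4 = hour 27.
For flashcard drill: the practice exam (must start by hour 27, minus 1-hour gap → hour 26); error review (must start by hour 31). The most restrictive is hour 26; with a 9-hour duration, flashcard drill must start by hour 17.
The problem set must finish in time for flashcard drill (must start by hour 17); the practice exam (must start by hour 27); formula-sheet prep (must start by hour 40). The tightest is hour 17, so the problem set must start by 17 − 6 = hour 11.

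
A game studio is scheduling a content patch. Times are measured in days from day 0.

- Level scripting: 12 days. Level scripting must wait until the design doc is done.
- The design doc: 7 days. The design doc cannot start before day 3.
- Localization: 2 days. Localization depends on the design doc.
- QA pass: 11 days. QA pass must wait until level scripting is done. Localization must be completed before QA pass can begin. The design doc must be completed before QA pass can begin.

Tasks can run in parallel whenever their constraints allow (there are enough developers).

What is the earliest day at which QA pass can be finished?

33

After its own release at day 3, the design doc can start at day 3 and finishes at day 10.
Localization cannot begin until the design doc (finishes day 10). It runs from day 10 to 10 + 2 = day 12.
After the design doc (finishes day 10), level scripting can start at day 10 and finishes at day 22.
For QA pass: level scripting (finishes day 22); localization (finishes day 12); the design doc (finishes day 10). Taking the maximum gives a start of day 22, and it finishes at 22 + 11 = day 33.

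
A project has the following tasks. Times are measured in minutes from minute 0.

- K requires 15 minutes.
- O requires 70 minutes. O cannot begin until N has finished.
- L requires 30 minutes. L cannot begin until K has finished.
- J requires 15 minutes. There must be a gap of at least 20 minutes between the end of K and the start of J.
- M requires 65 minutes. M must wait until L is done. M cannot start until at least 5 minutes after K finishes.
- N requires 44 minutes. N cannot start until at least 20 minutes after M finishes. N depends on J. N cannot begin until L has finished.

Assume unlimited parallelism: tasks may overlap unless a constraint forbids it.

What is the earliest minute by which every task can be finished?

Nothing blocks K, so it runs from minute 0 to minute 15.
L waits on K (finishes minute 15), so it starts at minute 15 and finishes at 15 + 30 = minute 45.
M cannot start until L (finishes minute 45); K (finishes minute 15, plus 5-minute gap → minute 20). The controlling bound is minute 45, so M finishes at 45 + 65 = minute 110.
J waits on K (finishes minute 15, plus 20-minute gap → minute 35), so it starts at minute 35 and finishes at 35 + 15 = minute 50.
N cannot start until M (finishes minute 110, plus 20-minute gap → minute 130); J (finishes minute 50); L (finishes minute 45). The controlling bound is minute 130, so N finishes at 130 + 44 = minute 174.
After N (finishes minute 174), O can start at minute 174 and finishes at minute 244.
All tasks are finished once the last one completes. Finish times: J at 50, K at 15, L at 45, M at 110, N at 174, O at 244. The latest is minute 244.

244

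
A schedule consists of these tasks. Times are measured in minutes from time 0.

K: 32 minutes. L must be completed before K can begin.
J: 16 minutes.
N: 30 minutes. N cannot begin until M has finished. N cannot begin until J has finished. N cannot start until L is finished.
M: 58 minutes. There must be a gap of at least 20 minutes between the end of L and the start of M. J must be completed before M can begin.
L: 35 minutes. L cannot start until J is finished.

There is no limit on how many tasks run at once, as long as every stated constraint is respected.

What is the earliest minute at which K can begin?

Nothing blocks J, so it runs from minute 0 to minute 16.
After J (finishes minute 16), L can start at minute 16 and finishes at minute 51.
K waits on L (finishes minute 51), so the earliest it can start is minute 51.

51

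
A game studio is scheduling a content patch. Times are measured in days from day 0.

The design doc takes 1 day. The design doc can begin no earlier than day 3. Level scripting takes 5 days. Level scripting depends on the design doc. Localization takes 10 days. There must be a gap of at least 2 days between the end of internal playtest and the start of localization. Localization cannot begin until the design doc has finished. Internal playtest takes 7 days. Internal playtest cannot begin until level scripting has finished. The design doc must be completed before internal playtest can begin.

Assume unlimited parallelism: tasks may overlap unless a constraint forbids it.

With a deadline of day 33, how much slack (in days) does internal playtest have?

5

The design doc waits on its own release at day 3, so it starts at day 3 and finishes at 3 + 1 = day 4.
Level scripting cannot begin until the design doc (finishes day 4). It runs from day 4 to 4 + 5 = day 9.
For internal playtest: level scripting (finishes day 9); the design doc (finishes day 4). Taking the maximum gives a start of day 9, and it finishes at 9 + 7 = day 16.

Working backward from the deadline:
Nothing follows localization; the deadline of day 33 is its only limit. It must start by 33 − 10 = day 23.
Internal playtest feeds into localization (must start by day 23, minus 2-day gap → day 21); so internal playtest must finish by day 21 and therefore start by day 14.
So internal playtest can start as early as day 9 and as late as day 14, giving 14 − 9 = 5 days of slack.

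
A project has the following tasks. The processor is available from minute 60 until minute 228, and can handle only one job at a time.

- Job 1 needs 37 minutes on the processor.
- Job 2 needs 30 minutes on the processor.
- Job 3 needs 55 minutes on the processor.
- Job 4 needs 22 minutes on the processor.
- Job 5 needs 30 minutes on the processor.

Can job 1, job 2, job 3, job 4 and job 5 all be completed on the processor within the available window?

No

The processor window is 228 − 60 = 168 minutes.
Running back to back, the jobs need 37 + 30 + 55 + 22 + 30 = 174 minutes on the processor.
Since 174 > 168, they cannot all fit.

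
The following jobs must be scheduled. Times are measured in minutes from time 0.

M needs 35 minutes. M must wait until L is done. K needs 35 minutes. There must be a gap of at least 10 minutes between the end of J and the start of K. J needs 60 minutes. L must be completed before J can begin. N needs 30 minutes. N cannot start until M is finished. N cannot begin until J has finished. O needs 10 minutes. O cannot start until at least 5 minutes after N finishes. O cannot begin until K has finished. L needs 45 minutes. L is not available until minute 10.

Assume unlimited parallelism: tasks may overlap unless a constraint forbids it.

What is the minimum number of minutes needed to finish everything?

L cannot begin until its own release at minute 10. It runs from minute 10 to 10 + 45 = minute 55.
After L (finishes minute 55), M can start at minute 55 and finishes at minute 90.
J waits on L (finishes minute 55), so it starts at minute 55 and finishes at 55 + 60 = minute 115.
N has to wait for M (finishes minute 90); J (finishes minute 115). The latest of these is minute 115, so N runs minute 115 to 115 + 30 = minute 145.
K waits on J (finishes minute 115, plus 10-minute gap → minute 125), so it starts at minute 125 and finishes at 125 + 35 = minute 160.
O cannot start until N (finishes minute 145, plus 5-minute gap → minute 150); K (finishes minute 160). The controlling bound is minute 160, so O finishes at 160 + 10 = minute 170.
All tasks are finished once the last one completes. Finish times: J at 115, K at 160, L at 55, M at 90, N at 145, O at 170. The latest is minute 170.

170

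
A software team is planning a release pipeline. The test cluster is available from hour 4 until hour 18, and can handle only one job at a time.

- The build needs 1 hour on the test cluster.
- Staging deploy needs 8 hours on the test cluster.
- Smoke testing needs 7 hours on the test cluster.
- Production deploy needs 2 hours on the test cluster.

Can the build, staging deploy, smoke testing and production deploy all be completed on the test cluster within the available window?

No

The test cluster window is 18 − 4 = 14 hours.
Running back to back, the jobs need 1 + 8 + 7 + 2 = 18 hours on the test cluster.
Since 18 > 14, they cannot all fit.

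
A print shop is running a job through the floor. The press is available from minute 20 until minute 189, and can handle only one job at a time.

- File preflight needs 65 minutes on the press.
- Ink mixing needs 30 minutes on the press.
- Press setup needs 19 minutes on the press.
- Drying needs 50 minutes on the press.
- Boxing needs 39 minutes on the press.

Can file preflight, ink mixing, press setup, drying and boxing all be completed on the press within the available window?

No

The press window is 189 − 20 = 169 minutes.
Running back to back, the jobs need 65 + 30 + 19 + 50 + 39 = 203 minutes on the press.
Since 203 > 169, they cannot all fit.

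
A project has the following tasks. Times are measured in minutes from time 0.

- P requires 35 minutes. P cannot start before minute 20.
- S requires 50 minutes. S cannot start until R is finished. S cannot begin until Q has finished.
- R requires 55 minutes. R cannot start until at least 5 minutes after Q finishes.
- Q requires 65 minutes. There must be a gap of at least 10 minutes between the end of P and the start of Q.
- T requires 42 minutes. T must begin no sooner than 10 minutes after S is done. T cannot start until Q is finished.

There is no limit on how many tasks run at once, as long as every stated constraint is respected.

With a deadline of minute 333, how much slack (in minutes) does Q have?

41

After its own release at minute 20, P can start at minute 20 and finishes at minute 55.
Q cannot begin until P (finishes minute 55, plus 10-minute gap → minute 65). It runs from minute 65 to 65 + 65 = minute 130.

Working backward from the deadline:
To finish by minute 333, T (duration 42) must start no later than minute 291.
S must finish before T (must start by minute 291, minus 10-minute gap → minute 281). With a 50-minute duration, S must start by 281 − 50 = minute 231.
R has to be done before S (must start by minute 231). That means finishing by minute 231, i.e. starting by 231 − 55 = minute 176.
Q must finish in time for R (must start by minute 176, minus 5-minute gap → minute 171); S (must start by minute 231); T (must start by minute 291). The tightest is minute 171, so Q must start by 171 − 65 = minute 106.
So Q can start as early as minute 65 and as late as minute 106, giving 106 − 65 = 41 minutes of slack.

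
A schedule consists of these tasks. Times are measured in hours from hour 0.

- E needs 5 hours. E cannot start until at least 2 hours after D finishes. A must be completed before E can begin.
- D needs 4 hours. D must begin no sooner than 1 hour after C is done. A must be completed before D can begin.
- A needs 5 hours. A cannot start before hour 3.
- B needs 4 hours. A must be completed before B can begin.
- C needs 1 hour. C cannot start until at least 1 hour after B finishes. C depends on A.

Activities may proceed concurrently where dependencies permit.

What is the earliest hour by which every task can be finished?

26

A waits on its own release at hour 3, so it starts at hour 3 and finishes at 3 + 5 = hour 8.
B cannot begin until A (finishes hour 8). It runs from hour 8 to 8 + 4 = hour 12.
For C: B (finishes hour 12, plus 1-hour gap → hour 13); A (finishes hour 8). Taking the maximum gives a start of hour 13, and it finishes at 13 + 1 = hour 14.
D needs all of C (finishes hour 14, plus 1-hour gap → hour 15); A (finishes hour 8). That puts its earliest start at hour 15; it finishes at 15 + 4 = hour 19.
E has to wait for D (finishes hour 19, plus 2-hour gap → hour 21); A (finishes hour 8). The latest of these is hour 21, so E runs hour 21 to 21 + 5 = hour 26.
All tasks are finished once the last one completes. Finish times: A at 8, B at 12, C at 14, D at 19, E at 26. The latest is hour 26.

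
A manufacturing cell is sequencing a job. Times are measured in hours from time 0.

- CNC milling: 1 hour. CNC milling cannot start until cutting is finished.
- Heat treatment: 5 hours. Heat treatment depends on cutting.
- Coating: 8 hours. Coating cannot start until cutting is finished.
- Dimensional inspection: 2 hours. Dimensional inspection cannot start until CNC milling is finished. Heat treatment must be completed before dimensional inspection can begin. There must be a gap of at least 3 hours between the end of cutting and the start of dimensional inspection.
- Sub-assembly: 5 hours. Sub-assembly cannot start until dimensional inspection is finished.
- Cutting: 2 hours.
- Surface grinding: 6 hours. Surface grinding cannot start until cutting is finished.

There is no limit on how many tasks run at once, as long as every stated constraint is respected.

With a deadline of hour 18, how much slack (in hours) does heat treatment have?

4

Cutting has no prerequisites, so it starts at hour 0 and finishes at hour 2.
Heat treatment cannot begin until cutting (finishes hour 2). It runs from hour 2 to 2 + 5 = hour 7.

Working backward from the deadline:
To finish by hour 18, sub-assembly (duration 5) must start no later than hour 13.
Dimensional inspection has to be done before sub-assembly (must start by hour 13). That means finishing by hour 13, i.e. starting by 13 − 2 = hour 11.
Heat treatment feeds into dimensional inspection (must start by hour 11); so heat treatment must finish by hour 11 and therefore start by hour 6.
So heat treatment can start as early as hour 2 and as late as hour 6, giving 6 − 2 = 4 hours of slack.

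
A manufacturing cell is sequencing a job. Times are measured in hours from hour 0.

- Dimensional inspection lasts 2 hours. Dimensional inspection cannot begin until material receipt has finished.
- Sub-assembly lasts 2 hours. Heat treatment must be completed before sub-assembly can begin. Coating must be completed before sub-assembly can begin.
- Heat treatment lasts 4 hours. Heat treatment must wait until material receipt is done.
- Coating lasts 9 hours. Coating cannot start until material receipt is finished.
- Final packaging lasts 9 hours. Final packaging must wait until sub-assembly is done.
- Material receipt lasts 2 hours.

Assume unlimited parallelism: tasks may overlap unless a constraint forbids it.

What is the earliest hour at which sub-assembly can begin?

11

Material receipt can start immediately at hour 0; it finishes at hour 2.
Coating waits on material receipt (finishes hour 2), so it starts at hour 2 and finishes at 2 + 9 = hour 11.
After material receipt (finishes hour 2), heat treatment can start at hour 2 and finishes at hour 6.
Sub-assembly waits on heat treatment (finishes hour 6); coating (finishes hour 11). The latest of these is hour 11, which is the earliest sub-assembly can start.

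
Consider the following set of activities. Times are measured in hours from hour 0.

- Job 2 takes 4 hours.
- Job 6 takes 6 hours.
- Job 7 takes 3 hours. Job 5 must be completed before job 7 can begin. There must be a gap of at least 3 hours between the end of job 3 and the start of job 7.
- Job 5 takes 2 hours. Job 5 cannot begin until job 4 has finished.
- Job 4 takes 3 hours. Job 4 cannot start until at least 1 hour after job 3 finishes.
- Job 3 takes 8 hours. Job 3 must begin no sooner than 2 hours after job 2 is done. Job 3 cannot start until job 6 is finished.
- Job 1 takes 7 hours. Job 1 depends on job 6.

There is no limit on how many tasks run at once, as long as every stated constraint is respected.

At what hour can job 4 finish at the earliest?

18

Nothing blocks job 6, so it runs from hour 0 to hour 6.
Job 2 has no prerequisites, so it starts at hour 0 and finishes at hour 4.
Job 3 cannot start until job 2 (finishes hour 4, plus 2-hour gap → hour 6); job 6 (finishes hour 6). The controlling bound is hour 6, so job 3 finishes at 6 + 8 = hour 14.
Job 4 cannot begin until job 3 (finishes hour 14, plus 1-hour gap → hour 15). It runs from hour 15 to 15 + 3 = hour 18.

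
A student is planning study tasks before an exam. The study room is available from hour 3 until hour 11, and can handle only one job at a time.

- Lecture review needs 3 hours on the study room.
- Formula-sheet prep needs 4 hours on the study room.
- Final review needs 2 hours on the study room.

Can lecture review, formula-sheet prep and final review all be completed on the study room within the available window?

No

The study room window is 11 − 3 = 8 hours.
Running back to back, the jobs need 3 + 4 + 2 = 9 hours on the study room.
Since 9 > 8, they cannot all fit.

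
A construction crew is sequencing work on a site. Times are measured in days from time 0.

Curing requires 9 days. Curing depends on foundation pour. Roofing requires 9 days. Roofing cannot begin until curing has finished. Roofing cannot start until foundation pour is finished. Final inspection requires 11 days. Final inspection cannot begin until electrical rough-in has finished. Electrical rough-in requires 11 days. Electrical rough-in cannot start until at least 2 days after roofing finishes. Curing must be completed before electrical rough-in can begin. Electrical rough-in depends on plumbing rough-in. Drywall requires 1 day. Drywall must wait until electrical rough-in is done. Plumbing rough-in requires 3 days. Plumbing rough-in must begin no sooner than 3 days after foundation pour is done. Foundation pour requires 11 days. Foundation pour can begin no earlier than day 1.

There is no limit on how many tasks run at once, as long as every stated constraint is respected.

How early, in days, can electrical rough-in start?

32

Foundation pour cannot begin until its own release at day 1. It runs from day 1 to 1 + 11 = day 12.
Plumbing rough-in cannot begin until foundation pour (finishes day 12, plus 3-day gap → day 15). It runs from day 15 to 15 + 3 = day 18.
After foundation pour (finishes day 12), curing can start at day 12 and finishes at day 21.
Roofing cannot start until curing (finishes day 21); foundation pour (finishes day 12). The controlling bound is day 21, so roofing finishes at 21 + 9 = day 30.
Electrical rough-in waits on roofing (finishes day 30, plus 2-day gap → day 32); curing (finishes day 21); plumbing rough-in (finishes day 18). The latest of these is day 32, which is the earliest electrical rough-in can start.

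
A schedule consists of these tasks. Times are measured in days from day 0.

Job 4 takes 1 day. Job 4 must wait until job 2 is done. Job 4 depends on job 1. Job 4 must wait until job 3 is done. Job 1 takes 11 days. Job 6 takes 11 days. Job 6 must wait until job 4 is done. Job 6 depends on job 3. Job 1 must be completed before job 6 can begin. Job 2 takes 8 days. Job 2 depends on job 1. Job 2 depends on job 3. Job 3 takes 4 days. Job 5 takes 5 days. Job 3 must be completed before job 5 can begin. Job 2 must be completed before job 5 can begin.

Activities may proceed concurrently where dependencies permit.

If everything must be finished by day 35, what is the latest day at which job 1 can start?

4

Job 6 has no dependents, so it just needs to finish by day 35. Starting by 35 − 11 = day 24 achieves that.
Since job 6 (must start by day 24) depends on it, job 4 must finish by day 24. Backing off its 1-day duration gives a latest start of day 23.
Job 5 must finish by day 35; it takes 5 days, so it must start by 35 − 5 = day 30.
Job 2 has several dependents: job 4 (must start by day 23); job 5 (must start by day 30). The earliest of those limits is day 23, so job 2 must start by 23 − 8 = day 15.
For job 1: job 2 (must start by day 15); job 4 (must start by day 23); job 6 (must start by day 24). The most restrictive is day 15; with an 11-day duration, job 1 must start by day 4.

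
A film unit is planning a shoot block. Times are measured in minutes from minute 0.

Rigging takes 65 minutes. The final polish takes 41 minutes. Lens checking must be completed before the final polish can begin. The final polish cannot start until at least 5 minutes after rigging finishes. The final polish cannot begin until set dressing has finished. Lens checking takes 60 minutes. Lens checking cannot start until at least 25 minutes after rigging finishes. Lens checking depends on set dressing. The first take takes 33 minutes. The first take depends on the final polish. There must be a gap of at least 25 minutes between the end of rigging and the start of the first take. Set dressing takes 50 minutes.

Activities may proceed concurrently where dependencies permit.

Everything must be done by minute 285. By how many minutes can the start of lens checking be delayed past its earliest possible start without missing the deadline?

61

Set dressing can start immediately at minute 0; it finishes at minute 50.
Rigging can start immediately at minute 0; it finishes at minute 65.
Lens checking needs all of rigging (finishes minute 65, plus 25-minute gap → minute 90); set dressing (finishes minute 50). That puts its earliest start at minute 90; it finishes at 90 + 60 = minute 150.

Working backward from the deadline:
The first take must finish by minute 285; it takes 33 minutes, so it must start by 285 − 33 = minute 252.
The final polish feeds into the first take (must start by minute 252); so the final polish must finish by minute 252 and therefore start by minute 211.
Lens checking must finish before the final polish (must start by minute 211). With a 60-minute duration, lens checking must start by 211 − 60 = minute 151.
So lens checking can start as early as minute 90 and as late as minute 151, giving 151 − 90 = 61 minutes of slack.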